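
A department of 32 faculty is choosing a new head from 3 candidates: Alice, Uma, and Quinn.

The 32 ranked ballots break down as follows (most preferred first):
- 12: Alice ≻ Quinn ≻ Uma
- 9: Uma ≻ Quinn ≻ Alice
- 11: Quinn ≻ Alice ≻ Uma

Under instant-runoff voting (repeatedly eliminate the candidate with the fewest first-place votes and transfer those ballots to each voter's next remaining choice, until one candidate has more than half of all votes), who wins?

Quinn

Round 1: Alice 12, Uma 9, Quinn 11. Uma eliminated.
Round 2: Alice 12, Quinn 20. Quinn has a majority (≥17).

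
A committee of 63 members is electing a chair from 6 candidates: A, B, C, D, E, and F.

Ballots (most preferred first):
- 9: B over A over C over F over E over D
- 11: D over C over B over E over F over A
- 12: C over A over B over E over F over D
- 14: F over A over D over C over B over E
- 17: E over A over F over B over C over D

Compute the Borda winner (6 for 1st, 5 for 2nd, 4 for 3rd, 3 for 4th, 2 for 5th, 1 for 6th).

A: 9×5 + 11×1 + 12×5 + 14×5 + 17×5 = 271
B: 9×6 + 11×4 + 12×4 + 14×2 + 17×3 = 225
C: 9×4 + 11×5 + 12×6 + 14×3 + 17×2 = 239
D: 9×1 + 11×6 + 12×1 + 14×4 + 17×1 = 160
E: 9×2 + 11×3 + 12×3 + 14×1 + 17×6 = 203
F: 9×3 + 11×2 + 12×2 + 14×6 + 17×4 = 225

A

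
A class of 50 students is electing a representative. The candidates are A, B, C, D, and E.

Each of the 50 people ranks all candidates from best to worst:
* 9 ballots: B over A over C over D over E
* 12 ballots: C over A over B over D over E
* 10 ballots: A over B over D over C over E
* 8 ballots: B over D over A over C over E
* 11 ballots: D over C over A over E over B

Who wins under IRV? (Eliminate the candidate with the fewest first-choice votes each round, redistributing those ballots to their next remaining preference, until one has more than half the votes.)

B

Round 1: A 10, B 17, C 12, D 11, E 0. E eliminated.
Round 2: A 10, B 17, C 12, D 11. A eliminated.
Round 3: B 27, C 12, D 11. B has a majority (≥26).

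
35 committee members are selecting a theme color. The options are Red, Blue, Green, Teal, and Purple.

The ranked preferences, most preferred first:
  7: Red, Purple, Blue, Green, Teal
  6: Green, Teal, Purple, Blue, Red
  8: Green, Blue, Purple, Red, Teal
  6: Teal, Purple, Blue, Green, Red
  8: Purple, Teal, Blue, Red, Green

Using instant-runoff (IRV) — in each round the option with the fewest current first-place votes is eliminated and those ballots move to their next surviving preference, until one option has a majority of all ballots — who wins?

Round 1: Red 7, Blue 0, Green 14, Teal 6, Purple 8. Blue eliminated.
Round 2: Red 7, Green 14, Teal 6, Purple 8. Teal eliminated.
Round 3: Red 7, Green 14, Purple 14. Red eliminated.
Round 4: Green 14, Purple 21. Purple has a majority (≥18).

Purple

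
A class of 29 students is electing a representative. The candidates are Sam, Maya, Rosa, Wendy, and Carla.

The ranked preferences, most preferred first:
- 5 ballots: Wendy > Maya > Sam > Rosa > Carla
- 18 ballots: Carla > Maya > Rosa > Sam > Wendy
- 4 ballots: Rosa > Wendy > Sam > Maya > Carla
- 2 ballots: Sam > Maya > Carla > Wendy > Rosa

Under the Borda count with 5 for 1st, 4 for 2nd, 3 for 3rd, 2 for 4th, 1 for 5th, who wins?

Sam: 5×3 + 18×2 + 4×3 + 2×5 = 73
Maya: 5×4 + 18×4 + 4×2 + 2×4 = 108
Rosa: 5×2 + 18×3 + 4×5 + 2×1 = 86
Wendy: 5×5 + 18×1 + 4×4 + 2×2 = 63
Carla: 5×1 + 18×5 + 4×1 + 2×3 = 105

Maya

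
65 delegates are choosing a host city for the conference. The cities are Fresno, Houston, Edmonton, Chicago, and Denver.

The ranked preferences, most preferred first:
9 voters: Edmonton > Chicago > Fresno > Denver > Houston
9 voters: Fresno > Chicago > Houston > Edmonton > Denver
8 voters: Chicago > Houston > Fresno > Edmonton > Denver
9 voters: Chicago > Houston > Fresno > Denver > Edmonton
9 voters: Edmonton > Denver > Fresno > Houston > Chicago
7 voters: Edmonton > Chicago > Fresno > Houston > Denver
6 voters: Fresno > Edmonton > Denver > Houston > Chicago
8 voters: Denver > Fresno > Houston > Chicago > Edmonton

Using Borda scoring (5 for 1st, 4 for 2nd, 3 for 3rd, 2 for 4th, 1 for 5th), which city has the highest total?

Fresno: 9×3 + 9×5 + 8×3 + 9×3 + 9×3 + 7×3 + 6×5 + 8×4 = 233
Houston: 9×1 + 9×3 + 8×4 + 9×4 + 9×2 + 7×2 + 6×2 + 8×3 = 172
Edmonton: 9×5 + 9×2 + 8×2 + 9×1 + 9×5 + 7×5 + 6×4 + 8×1 = 200
Chicago: 9×4 + 9×4 + 8×5 + 9×5 + 9×1 + 7×4 + 6×1 + 8×2 = 216
Denver: 9×2 + 9×1 + 8×1 + 9×2 + 9×4 + 7×1 + 6×3 + 8×5 = 154

Fresno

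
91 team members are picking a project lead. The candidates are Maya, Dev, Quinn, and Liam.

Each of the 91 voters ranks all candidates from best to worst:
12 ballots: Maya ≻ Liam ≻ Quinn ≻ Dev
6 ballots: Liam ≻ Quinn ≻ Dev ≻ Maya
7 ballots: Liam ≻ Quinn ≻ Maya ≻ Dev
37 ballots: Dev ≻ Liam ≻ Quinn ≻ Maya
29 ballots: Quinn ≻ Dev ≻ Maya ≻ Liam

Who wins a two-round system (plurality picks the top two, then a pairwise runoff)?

Round 1 first-place votes: Maya 12, Dev 37, Quinn 29, Liam 13. Dev and Quinn advance.
Runoff: Dev is ranked above Quinn on 37 ballots, Quinn above Dev on 54.

Quinn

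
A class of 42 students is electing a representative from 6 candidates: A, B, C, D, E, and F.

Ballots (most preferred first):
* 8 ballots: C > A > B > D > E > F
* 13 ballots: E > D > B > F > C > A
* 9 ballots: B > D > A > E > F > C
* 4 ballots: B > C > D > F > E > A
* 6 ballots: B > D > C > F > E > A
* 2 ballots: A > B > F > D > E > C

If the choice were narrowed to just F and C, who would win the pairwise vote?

F is ranked above C on 24 ballots; C above F on 18.

F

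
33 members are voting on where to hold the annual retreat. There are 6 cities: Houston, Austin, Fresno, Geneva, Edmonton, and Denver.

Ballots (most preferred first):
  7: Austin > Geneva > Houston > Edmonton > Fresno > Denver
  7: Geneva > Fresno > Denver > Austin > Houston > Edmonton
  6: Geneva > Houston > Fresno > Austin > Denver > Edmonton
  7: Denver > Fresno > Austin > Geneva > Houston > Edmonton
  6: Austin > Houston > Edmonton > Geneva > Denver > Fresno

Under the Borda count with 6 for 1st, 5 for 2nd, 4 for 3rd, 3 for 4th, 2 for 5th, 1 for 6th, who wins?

Geneva

Houston: 7×4 + 7×2 + 6×5 + 7×2 + 6×5 = 116
Austin: 7×6 + 7×3 + 6×3 + 7×4 + 6×6 = 145
Fresno: 7×2 + 7×5 + 6×4 + 7×5 + 6×1 = 114
Geneva: 7×5 + 7×6 + 6×6 + 7×3 + 6×3 = 152
Edmonton: 7×3 + 7×1 + 6×1 + 7×1 + 6×4 = 65
Denver: 7×1 + 7×4 + 6×2 + 7×6 + 6×2 = 101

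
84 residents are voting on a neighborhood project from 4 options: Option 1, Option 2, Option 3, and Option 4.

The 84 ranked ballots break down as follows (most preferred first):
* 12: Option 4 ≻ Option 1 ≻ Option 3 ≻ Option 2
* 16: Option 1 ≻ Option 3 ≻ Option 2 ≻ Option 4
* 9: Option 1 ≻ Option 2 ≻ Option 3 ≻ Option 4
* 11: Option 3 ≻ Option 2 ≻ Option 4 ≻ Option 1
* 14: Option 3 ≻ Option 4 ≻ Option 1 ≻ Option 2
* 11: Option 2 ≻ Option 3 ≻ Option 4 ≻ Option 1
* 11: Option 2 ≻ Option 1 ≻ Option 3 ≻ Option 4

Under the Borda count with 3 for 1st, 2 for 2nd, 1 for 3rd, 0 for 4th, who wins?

Option 3

Option 1: 12×2 + 16×3 + 9×3 + 11×0 + 14×1 + 11×0 + 11×2 = 135
Option 2: 12×0 + 16×1 + 9×2 + 11×2 + 14×0 + 11×3 + 11×3 = 122
Option 3: 12×1 + 16×2 + 9×1 + 11×3 + 14×3 + 11×2 + 11×1 = 161
Option 4: 12×3 + 16×0 + 9×0 + 11×1 + 14×2 + 11×1 + 11×0 = 86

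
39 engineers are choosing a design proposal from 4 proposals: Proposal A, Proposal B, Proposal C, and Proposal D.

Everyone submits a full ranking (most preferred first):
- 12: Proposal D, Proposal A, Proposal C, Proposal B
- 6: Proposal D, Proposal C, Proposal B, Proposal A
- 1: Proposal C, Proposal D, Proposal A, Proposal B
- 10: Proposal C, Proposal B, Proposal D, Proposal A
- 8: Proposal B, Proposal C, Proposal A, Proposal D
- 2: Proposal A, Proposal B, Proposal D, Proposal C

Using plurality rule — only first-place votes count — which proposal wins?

First-place votes: Proposal A 2, Proposal B 8, Proposal C 11, Proposal D 18.

Proposal D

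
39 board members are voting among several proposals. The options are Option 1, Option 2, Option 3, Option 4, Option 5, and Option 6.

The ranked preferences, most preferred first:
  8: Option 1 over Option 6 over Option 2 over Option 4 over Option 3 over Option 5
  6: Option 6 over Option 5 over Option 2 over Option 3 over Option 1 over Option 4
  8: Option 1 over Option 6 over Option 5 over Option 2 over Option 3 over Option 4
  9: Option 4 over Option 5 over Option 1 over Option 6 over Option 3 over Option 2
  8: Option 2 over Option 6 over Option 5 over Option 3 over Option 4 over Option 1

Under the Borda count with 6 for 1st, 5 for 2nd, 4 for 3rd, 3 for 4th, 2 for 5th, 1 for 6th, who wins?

Option 1: 8×6 + 6×2 + 8×6 + 9×4 + 8×1 = 152
Option 2: 8×4 + 6×4 + 8×3 + 9×1 + 8×6 = 137
Option 3: 8×2 + 6×3 + 8×2 + 9×2 + 8×3 = 92
Option 4: 8×3 + 6×1 + 8×1 + 9×6 + 8×2 = 108
Option 5: 8×1 + 6×5 + 8×4 + 9×5 + 8×4 = 147
Option 6: 8×5 + 6×6 + 8×5 + 9×3 + 8×5 = 183

Option 6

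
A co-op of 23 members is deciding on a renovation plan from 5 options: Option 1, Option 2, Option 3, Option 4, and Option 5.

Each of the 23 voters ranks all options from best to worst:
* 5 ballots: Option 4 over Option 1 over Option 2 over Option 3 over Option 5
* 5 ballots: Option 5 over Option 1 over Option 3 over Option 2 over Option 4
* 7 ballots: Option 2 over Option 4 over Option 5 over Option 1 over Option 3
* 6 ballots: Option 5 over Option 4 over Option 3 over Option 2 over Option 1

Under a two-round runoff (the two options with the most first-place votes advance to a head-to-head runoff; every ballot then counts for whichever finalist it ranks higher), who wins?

Round 1 first-place votes: Option 1 0, Option 2 7, Option 3 0, Option 4 5, Option 5 11. Option 5 and Option 2 advance.
Runoff: Option 5 is ranked above Option 2 on 11 ballots, Option 2 above Option 5 on 12.

Option 2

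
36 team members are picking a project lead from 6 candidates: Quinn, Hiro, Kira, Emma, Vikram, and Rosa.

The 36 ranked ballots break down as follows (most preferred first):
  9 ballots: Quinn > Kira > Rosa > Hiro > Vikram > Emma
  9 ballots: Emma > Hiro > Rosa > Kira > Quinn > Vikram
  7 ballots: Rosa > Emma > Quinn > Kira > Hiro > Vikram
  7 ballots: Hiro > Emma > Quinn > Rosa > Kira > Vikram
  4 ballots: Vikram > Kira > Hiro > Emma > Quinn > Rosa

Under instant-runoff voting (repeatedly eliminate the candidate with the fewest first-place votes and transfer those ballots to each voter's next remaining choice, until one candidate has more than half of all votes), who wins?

Round 1: Quinn 9, Hiro 7, Kira 0, Emma 9, Vikram 4, Rosa 7. Kira eliminated.
Round 2: Quinn 9, Hiro 7, Emma 9, Vikram 4, Rosa 7. Vikram eliminated.
Round 3: Quinn 9, Hiro 11, Emma 9, Rosa 7. Rosa eliminated.
Round 4: Quinn 9, Hiro 11, Emma 16. Quinn eliminated.
Round 5: Hiro 20, Emma 16. Hiro has a majority (≥19).

Hiro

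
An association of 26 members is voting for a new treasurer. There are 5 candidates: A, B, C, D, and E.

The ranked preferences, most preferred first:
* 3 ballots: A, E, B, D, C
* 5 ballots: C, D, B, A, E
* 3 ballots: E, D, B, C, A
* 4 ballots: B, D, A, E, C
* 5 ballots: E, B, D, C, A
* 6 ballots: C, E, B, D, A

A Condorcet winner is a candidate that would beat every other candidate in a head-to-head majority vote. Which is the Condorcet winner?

E vs A: 14–12
E vs B: 17–9
E vs C: 15–11
E vs D: 17–9
E beats every other candidate.

E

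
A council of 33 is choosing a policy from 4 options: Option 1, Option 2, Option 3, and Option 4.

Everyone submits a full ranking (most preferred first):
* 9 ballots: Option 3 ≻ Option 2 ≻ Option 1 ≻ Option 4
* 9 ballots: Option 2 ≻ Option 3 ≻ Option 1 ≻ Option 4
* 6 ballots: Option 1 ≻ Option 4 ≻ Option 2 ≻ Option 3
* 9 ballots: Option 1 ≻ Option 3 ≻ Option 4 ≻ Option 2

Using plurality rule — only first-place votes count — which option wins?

Option 1

First-place votes: Option 1 15, Option 2 9, Option 3 9, Option 4 0.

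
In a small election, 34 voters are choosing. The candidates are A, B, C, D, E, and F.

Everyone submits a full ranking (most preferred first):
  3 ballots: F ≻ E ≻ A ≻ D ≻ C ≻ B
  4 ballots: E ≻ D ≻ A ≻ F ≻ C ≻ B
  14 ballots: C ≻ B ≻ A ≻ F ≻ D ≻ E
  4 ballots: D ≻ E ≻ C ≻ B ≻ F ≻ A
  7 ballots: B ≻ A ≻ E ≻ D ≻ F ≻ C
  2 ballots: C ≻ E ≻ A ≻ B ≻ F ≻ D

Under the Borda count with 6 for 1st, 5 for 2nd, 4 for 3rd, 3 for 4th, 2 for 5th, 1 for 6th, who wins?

B

A: 3×4 + 4×4 + 14×4 + 4×1 + 7×5 + 2×4 = 131
B: 3×1 + 4×1 + 14×5 + 4×3 + 7×6 + 2×3 = 137
C: 3×2 + 4×2 + 14×6 + 4×4 + 7×1 + 2×6 = 133
D: 3×3 + 4×5 + 14×2 + 4×6 + 7×3 + 2×1 = 104
E: 3×5 + 4×6 + 14×1 + 4×5 + 7×4 + 2×5 = 111
F: 3×6 + 4×3 + 14×3 + 4×2 + 7×2 + 2×2 = 98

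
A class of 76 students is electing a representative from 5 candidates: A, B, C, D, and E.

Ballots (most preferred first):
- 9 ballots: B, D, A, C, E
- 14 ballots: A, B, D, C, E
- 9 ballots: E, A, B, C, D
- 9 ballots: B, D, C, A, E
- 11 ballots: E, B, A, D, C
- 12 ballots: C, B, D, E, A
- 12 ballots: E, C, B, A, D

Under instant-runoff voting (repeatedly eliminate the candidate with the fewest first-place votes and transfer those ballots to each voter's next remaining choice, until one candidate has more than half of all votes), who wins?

Round 1: A 14, B 18, C 12, D 0, E 32. D eliminated.
Round 2: A 14, B 18, C 12, E 32. C eliminated.
Round 3: A 14, B 30, E 32. A eliminated.
Round 4: B 44, E 32. B has a majority (≥39).

B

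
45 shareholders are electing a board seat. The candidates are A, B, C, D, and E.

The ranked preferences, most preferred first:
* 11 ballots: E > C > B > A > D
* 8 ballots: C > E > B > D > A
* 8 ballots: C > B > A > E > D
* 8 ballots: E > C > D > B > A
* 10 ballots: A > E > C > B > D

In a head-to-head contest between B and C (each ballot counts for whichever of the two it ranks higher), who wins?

C

B is ranked above C on 0 ballots; C above B on 45.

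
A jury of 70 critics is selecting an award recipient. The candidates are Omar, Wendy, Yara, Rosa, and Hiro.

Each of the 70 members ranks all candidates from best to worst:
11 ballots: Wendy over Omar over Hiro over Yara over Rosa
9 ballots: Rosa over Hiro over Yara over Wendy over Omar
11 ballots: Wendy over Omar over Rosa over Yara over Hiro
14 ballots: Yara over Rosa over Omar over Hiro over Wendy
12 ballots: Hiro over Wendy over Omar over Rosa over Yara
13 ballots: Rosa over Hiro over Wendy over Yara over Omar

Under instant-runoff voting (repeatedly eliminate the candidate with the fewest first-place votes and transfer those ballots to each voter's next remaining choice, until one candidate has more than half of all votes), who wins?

Rosa

Round 1: Omar 0, Wendy 22, Yara 14, Rosa 22, Hiro 12. Omar eliminated.
Round 2: Wendy 22, Yara 14, Rosa 22, Hiro 12. Hiro eliminated.
Round 3: Wendy 34, Yara 14, Rosa 22. Yara eliminated.
Round 4: Wendy 34, Rosa 36. Rosa has a majority (≥36).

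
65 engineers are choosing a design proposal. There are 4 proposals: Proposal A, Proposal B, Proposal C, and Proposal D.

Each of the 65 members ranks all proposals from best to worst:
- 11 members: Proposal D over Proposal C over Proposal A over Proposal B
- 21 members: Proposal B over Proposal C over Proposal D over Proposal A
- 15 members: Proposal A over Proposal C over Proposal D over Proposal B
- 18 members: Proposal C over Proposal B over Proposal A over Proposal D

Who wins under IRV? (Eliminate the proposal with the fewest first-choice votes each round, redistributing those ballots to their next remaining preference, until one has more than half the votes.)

Round 1: Proposal A 15, Proposal B 21, Proposal C 18, Proposal D 11. Proposal D eliminated.
Round 2: Proposal A 15, Proposal B 21, Proposal C 29. Proposal A eliminated.
Round 3: Proposal B 21, Proposal C 44. Proposal C has a majority (≥33).

Proposal C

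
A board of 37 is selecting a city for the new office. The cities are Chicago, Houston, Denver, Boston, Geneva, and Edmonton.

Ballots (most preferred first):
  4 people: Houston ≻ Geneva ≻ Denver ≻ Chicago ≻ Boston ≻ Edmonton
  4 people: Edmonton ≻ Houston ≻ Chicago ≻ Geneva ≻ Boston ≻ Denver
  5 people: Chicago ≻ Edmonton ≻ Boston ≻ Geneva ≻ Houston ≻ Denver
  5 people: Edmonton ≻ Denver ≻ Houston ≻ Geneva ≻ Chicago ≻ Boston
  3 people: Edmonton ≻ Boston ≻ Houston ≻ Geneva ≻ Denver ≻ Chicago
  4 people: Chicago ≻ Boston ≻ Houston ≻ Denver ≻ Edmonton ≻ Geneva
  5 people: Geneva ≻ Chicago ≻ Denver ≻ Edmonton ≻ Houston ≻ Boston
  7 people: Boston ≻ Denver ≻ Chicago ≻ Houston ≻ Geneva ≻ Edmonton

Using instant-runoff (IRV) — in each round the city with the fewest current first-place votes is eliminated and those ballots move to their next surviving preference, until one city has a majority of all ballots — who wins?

Chicago

Round 1: Chicago 9, Houston 4, Denver 0, Boston 7, Geneva 5, Edmonton 12. Denver eliminated.
Round 2: Chicago 9, Houston 4, Boston 7, Geneva 5, Edmonton 12. Houston eliminated.
Round 3: Chicago 9, Boston 7, Geneva 9, Edmonton 12. Boston eliminated.
Round 4: Chicago 16, Geneva 9, Edmonton 12. Geneva eliminated.
Round 5: Chicago 25, Edmonton 12. Chicago has a majority (≥19).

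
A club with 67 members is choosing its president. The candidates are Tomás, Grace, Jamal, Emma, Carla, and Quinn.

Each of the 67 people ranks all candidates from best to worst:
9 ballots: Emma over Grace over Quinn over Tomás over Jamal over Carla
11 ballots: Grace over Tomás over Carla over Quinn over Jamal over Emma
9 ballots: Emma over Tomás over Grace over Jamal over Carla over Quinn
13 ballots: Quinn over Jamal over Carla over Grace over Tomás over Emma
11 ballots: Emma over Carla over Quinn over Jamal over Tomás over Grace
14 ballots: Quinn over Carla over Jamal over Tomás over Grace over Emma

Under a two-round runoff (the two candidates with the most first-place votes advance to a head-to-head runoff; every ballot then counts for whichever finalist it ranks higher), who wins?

Quinn

Round 1 first-place votes: Tomás 0, Grace 11, Jamal 0, Emma 29, Carla 0, Quinn 27. Emma and Quinn advance.
Runoff: Emma is ranked above Quinn on 29 ballots, Quinn above Emma on 38.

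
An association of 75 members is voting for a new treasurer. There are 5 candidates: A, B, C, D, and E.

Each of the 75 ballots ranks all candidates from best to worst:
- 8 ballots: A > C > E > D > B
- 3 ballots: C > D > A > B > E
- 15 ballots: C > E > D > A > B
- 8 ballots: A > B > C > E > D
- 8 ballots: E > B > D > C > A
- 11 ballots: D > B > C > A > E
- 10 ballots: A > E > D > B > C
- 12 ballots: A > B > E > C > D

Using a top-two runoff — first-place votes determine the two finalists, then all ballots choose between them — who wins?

A

Round 1 first-place votes: A 38, B 0, C 18, D 11, E 8. A and C advance.
Runoff: A is ranked above C on 38 ballots, C above A on 37.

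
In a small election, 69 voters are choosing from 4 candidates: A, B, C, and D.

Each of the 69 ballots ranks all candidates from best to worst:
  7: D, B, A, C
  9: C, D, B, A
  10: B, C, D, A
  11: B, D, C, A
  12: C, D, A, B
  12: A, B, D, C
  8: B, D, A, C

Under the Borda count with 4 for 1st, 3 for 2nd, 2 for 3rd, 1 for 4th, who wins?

A: 7×2 + 9×1 + 10×1 + 11×1 + 12×2 + 12×4 + 8×2 = 132
B: 7×3 + 9×2 + 10×4 + 11×4 + 12×1 + 12×3 + 8×4 = 203
C: 7×1 + 9×4 + 10×3 + 11×2 + 12×4 + 12×1 + 8×1 = 163
D: 7×4 + 9×3 + 10×2 + 11×3 + 12×3 + 12×2 + 8×3 = 192

B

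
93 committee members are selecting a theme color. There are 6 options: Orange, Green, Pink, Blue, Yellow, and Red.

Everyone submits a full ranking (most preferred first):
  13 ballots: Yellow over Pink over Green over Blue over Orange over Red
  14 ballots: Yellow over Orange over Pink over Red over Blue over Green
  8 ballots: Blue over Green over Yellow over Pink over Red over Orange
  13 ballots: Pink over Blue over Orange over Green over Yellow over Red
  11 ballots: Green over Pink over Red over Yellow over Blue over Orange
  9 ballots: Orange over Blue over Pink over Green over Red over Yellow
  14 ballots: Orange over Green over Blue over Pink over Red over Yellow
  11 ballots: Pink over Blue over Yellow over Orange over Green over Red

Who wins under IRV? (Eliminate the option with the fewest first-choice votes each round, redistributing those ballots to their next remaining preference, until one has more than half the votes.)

Pink

Round 1: Orange 23, Green 11, Pink 24, Blue 8, Yellow 27, Red 0. Red eliminated.
Round 2: Orange 23, Green 11, Pink 24, Blue 8, Yellow 27. Blue eliminated.
Round 3: Orange 23, Green 19, Pink 24, Yellow 27. Green eliminated.
Round 4: Orange 23, Pink 35, Yellow 35. Orange eliminated.
Round 5: Pink 58, Yellow 35. Pink has a majority (≥47).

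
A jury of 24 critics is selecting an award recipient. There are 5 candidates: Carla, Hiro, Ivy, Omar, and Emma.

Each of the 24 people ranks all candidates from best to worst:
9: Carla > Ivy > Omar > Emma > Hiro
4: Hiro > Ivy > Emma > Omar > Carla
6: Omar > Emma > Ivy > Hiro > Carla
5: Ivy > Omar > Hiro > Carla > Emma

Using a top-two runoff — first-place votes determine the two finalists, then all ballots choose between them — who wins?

Omar

Round 1 first-place votes: Carla 9, Hiro 4, Ivy 5, Omar 6, Emma 0. Carla and Omar advance.
Runoff: Carla is ranked above Omar on 9 ballots, Omar above Carla on 15.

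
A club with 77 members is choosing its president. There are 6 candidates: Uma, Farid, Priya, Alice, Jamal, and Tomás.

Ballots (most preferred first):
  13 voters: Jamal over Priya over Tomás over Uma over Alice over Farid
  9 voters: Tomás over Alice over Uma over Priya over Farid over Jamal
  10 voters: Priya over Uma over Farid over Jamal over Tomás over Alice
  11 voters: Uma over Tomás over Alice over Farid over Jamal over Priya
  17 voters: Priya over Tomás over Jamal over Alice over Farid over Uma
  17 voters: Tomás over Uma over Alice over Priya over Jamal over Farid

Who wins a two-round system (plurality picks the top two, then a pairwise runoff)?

Round 1 first-place votes: Uma 11, Farid 0, Priya 27, Alice 0, Jamal 13, Tomás 26. Priya and Tomás advance.
Runoff: Priya is ranked above Tomás on 40 ballots, Tomás above Priya on 37.

Priya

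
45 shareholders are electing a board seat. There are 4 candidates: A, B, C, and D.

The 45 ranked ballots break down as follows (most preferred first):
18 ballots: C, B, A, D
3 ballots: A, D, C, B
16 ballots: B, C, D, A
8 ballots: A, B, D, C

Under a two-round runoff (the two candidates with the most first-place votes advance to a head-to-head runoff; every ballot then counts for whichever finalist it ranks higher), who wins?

B

Round 1 first-place votes: A 11, B 16, C 18, D 0. C and B advance.
Runoff: C is ranked above B on 21 ballots, B above C on 24.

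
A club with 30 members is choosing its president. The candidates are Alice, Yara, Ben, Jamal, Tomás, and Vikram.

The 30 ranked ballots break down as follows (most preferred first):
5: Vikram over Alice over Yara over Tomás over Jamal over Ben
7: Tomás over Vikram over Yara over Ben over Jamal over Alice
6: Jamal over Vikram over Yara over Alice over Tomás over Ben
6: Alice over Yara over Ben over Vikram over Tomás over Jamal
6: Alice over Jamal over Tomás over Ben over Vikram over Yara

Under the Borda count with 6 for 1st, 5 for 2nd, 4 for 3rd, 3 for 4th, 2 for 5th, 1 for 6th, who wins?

Vikram

Alice: 5×5 + 7×1 + 6×3 + 6×6 + 6×6 = 122
Yara: 5×4 + 7×4 + 6×4 + 6×5 + 6×1 = 108
Ben: 5×1 + 7×3 + 6×1 + 6×4 + 6×3 = 74
Jamal: 5×2 + 7×2 + 6×6 + 6×1 + 6×5 = 96
Tomás: 5×3 + 7×6 + 6×2 + 6×2 + 6×4 = 105
Vikram: 5×6 + 7×5 + 6×5 + 6×3 + 6×2 = 125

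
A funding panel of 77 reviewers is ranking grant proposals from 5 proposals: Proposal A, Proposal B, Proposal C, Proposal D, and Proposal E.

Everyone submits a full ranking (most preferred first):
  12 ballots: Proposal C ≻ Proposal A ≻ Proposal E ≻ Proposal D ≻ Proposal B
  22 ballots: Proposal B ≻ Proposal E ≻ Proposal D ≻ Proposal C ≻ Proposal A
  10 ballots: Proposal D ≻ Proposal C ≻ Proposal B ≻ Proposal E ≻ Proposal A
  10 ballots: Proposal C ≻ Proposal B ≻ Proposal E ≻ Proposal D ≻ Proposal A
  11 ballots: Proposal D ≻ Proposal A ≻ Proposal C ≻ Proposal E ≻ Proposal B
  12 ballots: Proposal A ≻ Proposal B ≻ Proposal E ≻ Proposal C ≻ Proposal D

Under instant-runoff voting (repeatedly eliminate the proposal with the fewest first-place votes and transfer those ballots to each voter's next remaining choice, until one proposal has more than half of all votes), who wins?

Proposal C

Round 1: Proposal A 12, Proposal B 22, Proposal C 22, Proposal D 21, Proposal E 0. Proposal E eliminated.
Round 2: Proposal A 12, Proposal B 22, Proposal C 22, Proposal D 21. Proposal A eliminated.
Round 3: Proposal B 34, Proposal C 22, Proposal D 21. Proposal D eliminated.
Round 4: Proposal B 34, Proposal C 43. Proposal C has a majority (≥39).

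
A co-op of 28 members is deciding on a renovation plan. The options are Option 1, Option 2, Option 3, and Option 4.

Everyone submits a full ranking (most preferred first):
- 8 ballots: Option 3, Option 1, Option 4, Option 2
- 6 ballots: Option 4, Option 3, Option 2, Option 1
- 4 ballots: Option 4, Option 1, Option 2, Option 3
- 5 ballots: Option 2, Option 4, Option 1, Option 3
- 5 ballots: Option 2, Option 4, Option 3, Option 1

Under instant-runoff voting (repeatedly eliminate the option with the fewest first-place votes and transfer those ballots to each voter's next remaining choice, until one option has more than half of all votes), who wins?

Option 4

Round 1: Option 1 0, Option 2 10, Option 3 8, Option 4 10. Option 1 eliminated.
Round 2: Option 2 10, Option 3 8, Option 4 10. Option 3 eliminated.
Round 3: Option 2 10, Option 4 18. Option 4 has a majority (≥15).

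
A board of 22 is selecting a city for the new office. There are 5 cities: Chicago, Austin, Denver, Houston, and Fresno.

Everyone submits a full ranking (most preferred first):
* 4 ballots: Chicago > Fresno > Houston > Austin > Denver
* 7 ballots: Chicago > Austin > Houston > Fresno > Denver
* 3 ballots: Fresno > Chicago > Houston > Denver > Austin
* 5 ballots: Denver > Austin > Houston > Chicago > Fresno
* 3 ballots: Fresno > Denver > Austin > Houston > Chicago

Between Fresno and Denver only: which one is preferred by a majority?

Fresno is ranked above Denver on 17 ballots; Denver above Fresno on 5.

Fresno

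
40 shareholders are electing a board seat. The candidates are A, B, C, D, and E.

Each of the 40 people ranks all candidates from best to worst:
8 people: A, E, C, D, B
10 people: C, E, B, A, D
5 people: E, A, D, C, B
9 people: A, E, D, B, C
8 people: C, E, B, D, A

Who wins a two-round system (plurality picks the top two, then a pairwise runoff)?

Round 1 first-place votes: A 17, B 0, C 18, D 0, E 5. C and A advance.
Runoff: C is ranked above A on 18 ballots, A above C on 22.

A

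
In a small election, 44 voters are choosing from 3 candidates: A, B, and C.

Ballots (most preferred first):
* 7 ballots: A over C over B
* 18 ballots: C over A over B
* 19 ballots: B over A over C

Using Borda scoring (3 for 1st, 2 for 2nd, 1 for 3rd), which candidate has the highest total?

A: 7×3 + 18×2 + 19×2 = 95
B: 7×1 + 18×1 + 19×3 = 82
C: 7×2 + 18×3 + 19×1 = 87

A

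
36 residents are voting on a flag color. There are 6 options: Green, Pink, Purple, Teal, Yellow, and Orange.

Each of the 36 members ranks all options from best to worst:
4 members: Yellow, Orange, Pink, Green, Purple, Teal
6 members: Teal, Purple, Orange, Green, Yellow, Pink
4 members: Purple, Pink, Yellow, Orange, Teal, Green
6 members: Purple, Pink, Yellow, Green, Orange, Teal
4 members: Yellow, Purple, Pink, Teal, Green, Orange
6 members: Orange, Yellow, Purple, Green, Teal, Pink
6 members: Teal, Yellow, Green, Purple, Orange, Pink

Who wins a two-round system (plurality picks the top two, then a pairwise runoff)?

Purple

Round 1 first-place votes: Green 0, Pink 0, Purple 10, Teal 12, Yellow 8, Orange 6. Teal and Purple advance.
Runoff: Teal is ranked above Purple on 12 ballots, Purple above Teal on 24.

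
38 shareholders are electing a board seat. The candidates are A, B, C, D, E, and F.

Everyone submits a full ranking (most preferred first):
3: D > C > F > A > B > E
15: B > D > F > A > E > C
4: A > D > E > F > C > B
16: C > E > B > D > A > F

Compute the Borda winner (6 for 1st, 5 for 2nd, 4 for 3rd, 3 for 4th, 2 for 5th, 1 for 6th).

B

A: 3×3 + 15×3 + 4×6 + 16×2 = 110
B: 3×2 + 15×6 + 4×1 + 16×4 = 164
C: 3×5 + 15×1 + 4×2 + 16×6 = 134
D: 3×6 + 15×5 + 4×5 + 16×3 = 161
E: 3×1 + 15×2 + 4×4 + 16×5 = 129
F: 3×4 + 15×4 + 4×3 + 16×1 = 100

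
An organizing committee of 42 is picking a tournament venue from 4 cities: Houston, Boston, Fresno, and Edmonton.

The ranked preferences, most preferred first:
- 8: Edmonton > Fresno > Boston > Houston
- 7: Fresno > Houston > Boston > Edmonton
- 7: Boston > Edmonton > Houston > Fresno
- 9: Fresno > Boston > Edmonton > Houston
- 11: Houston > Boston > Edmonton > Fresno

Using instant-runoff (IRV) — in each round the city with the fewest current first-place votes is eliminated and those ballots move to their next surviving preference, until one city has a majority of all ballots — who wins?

Edmonton

Round 1: Houston 11, Boston 7, Fresno 16, Edmonton 8. Boston eliminated.
Round 2: Houston 11, Fresno 16, Edmonton 15. Houston eliminated.
Round 3: Fresno 16, Edmonton 26. Edmonton has a majority (≥22).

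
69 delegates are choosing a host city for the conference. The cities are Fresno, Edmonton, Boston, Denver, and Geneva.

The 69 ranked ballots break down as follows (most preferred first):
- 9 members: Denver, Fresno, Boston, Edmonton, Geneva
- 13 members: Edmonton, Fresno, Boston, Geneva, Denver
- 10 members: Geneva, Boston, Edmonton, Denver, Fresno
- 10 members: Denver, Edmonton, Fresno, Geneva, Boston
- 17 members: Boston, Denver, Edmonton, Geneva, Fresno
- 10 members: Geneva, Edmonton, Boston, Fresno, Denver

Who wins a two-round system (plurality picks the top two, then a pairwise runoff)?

Denver

Round 1 first-place votes: Fresno 0, Edmonton 13, Boston 17, Denver 19, Geneva 20. Geneva and Denver advance.
Runoff: Geneva is ranked above Denver on 33 ballots, Denver above Geneva on 36.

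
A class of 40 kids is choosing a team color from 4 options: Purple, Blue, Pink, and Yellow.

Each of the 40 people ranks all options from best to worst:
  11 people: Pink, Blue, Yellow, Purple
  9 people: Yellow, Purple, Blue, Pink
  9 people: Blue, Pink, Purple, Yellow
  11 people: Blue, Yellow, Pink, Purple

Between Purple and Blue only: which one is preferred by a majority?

Purple is ranked above Blue on 9 ballots; Blue above Purple on 31.

Blue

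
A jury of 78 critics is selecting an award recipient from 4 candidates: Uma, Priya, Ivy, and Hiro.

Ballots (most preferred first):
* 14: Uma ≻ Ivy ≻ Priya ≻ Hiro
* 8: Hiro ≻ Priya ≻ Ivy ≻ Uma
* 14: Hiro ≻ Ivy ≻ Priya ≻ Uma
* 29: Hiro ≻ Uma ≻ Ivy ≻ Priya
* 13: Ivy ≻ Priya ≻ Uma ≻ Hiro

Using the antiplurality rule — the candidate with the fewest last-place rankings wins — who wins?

Last-place votes: Uma 22, Priya 29, Ivy 0, Hiro 27.

Ivy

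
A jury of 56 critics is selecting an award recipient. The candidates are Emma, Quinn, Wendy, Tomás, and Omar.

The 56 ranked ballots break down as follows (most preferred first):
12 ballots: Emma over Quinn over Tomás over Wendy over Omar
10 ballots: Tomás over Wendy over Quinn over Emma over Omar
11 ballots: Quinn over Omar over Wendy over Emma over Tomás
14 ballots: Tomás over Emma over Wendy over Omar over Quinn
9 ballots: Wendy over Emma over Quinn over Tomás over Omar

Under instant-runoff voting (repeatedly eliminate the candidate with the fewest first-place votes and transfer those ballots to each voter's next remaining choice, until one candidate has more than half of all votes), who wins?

Emma

Round 1: Emma 12, Quinn 11, Wendy 9, Tomás 24, Omar 0. Omar eliminated.
Round 2: Emma 12, Quinn 11, Wendy 9, Tomás 24. Wendy eliminated.
Round 3: Emma 21, Quinn 11, Tomás 24. Quinn eliminated.
Round 4: Emma 32, Tomás 24. Emma has a majority (≥29).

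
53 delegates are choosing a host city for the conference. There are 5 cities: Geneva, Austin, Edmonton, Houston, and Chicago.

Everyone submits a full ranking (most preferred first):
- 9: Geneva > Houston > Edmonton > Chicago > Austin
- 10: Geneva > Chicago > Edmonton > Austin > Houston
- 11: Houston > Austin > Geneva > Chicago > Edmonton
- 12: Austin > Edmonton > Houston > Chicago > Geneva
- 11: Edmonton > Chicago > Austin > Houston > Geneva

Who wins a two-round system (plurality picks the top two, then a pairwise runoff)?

Austin

Round 1 first-place votes: Geneva 19, Austin 12, Edmonton 11, Houston 11, Chicago 0. Geneva and Austin advance.
Runoff: Geneva is ranked above Austin on 19 ballots, Austin above Geneva on 34.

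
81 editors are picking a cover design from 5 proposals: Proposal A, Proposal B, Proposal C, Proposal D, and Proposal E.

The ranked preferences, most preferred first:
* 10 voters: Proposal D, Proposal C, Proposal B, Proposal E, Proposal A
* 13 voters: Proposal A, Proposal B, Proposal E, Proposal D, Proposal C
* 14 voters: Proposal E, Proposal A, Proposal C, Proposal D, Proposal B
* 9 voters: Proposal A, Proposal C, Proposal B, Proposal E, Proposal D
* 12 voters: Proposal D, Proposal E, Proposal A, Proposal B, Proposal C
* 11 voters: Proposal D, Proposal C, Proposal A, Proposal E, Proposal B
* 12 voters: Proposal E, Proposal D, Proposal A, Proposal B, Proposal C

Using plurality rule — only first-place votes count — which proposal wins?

First-place votes: Proposal A 22, Proposal B 0, Proposal C 0, Proposal D 33, Proposal E 26.

Proposal D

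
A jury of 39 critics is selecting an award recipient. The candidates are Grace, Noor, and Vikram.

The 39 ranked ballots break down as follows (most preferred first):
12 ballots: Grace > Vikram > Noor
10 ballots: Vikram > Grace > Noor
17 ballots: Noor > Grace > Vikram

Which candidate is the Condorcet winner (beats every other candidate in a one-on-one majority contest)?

Grace

Grace vs Noor: 22–17
Grace vs Vikram: 29–10
Grace beats every other candidate.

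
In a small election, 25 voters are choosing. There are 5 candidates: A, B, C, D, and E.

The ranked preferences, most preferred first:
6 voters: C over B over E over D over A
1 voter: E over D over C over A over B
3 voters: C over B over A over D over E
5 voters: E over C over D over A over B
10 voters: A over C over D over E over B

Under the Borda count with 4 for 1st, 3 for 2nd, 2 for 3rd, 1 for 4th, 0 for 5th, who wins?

A: 6×0 + 1×1 + 3×2 + 5×1 + 10×4 = 52
B: 6×3 + 1×0 + 3×3 + 5×0 + 10×0 = 27
C: 6×4 + 1×2 + 3×4 + 5×3 + 10×3 = 83
D: 6×1 + 1×3 + 3×1 + 5×2 + 10×2 = 42
E: 6×2 + 1×4 + 3×0 + 5×4 + 10×1 = 46

C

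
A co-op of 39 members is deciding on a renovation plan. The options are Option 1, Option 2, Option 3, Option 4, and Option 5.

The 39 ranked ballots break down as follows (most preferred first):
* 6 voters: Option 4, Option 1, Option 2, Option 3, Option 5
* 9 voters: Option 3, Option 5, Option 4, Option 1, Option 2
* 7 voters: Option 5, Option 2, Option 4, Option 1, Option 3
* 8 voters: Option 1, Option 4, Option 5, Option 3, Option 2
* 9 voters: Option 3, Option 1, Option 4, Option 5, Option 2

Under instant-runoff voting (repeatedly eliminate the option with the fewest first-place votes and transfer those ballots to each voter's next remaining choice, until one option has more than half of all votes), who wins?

Option 1

Round 1: Option 1 8, Option 2 0, Option 3 18, Option 4 6, Option 5 7. Option 2 eliminated.
Round 2: Option 1 8, Option 3 18, Option 4 6, Option 5 7. Option 4 eliminated.
Round 3: Option 1 14, Option 3 18, Option 5 7. Option 5 eliminated.
Round 4: Option 1 21, Option 3 18. Option 1 has a majority (≥20).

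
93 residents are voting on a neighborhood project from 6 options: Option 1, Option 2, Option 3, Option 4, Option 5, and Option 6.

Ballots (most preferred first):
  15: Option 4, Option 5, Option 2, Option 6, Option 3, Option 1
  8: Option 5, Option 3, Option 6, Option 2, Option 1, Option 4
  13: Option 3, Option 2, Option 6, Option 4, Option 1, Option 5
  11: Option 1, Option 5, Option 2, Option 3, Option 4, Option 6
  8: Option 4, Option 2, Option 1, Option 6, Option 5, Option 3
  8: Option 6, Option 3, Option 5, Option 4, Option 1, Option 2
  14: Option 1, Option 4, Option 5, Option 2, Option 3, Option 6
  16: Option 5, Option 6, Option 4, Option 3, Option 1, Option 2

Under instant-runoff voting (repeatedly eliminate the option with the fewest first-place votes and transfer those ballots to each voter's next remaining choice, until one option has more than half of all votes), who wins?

Option 4

Round 1: Option 1 25, Option 2 0, Option 3 13, Option 4 23, Option 5 24, Option 6 8. Option 2 eliminated.
Round 2: Option 1 25, Option 3 13, Option 4 23, Option 5 24, Option 6 8. Option 6 eliminated.
Round 3: Option 1 25, Option 3 21, Option 4 23, Option 5 24. Option 3 eliminated.
Round 4: Option 1 25, Option 4 36, Option 5 32. Option 1 eliminated.
Round 5: Option 4 50, Option 5 43. Option 4 has a majority (≥47).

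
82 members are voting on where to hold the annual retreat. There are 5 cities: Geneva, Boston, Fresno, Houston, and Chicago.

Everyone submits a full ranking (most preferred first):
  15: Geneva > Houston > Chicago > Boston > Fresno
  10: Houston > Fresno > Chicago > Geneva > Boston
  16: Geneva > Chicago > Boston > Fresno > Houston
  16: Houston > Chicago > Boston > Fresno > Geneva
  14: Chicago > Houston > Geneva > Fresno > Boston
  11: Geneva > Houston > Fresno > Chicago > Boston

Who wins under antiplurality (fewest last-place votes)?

Last-place votes: Geneva 16, Boston 35, Fresno 15, Houston 16, Chicago 0.

Chicago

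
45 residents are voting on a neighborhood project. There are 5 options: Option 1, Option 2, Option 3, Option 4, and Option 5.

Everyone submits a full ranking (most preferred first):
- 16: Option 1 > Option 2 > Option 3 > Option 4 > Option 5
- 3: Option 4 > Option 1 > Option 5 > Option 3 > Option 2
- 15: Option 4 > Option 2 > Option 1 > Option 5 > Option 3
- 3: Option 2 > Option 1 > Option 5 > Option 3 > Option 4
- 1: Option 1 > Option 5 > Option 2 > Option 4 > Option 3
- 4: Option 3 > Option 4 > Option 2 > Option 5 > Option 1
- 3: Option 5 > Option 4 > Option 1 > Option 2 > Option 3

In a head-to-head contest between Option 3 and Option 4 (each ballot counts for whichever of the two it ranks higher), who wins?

Option 3 is ranked above Option 4 on 23 ballots; Option 4 above Option 3 on 22.

Option 3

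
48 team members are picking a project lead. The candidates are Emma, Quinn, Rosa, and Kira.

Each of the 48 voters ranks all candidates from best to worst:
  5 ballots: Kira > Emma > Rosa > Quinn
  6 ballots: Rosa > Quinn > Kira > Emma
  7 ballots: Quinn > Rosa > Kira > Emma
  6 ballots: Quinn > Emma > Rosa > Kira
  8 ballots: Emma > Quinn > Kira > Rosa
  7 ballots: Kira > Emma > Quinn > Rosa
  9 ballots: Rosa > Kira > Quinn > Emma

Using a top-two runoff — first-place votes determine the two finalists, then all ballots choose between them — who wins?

Round 1 first-place votes: Emma 8, Quinn 13, Rosa 15, Kira 12. Rosa and Quinn advance.
Runoff: Rosa is ranked above Quinn on 20 ballots, Quinn above Rosa on 28.

Quinn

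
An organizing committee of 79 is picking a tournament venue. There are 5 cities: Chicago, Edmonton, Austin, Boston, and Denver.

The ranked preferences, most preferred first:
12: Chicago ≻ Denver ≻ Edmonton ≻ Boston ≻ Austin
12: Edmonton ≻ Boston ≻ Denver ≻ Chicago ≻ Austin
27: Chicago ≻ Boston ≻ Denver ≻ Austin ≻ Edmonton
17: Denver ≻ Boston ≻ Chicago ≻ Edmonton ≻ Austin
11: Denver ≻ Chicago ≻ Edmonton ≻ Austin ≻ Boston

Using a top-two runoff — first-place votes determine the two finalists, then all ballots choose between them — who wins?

Denver

Round 1 first-place votes: Chicago 39, Edmonton 12, Austin 0, Boston 0, Denver 28. Chicago and Denver advance.
Runoff: Chicago is ranked above Denver on 39 ballots, Denver above Chicago on 40.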